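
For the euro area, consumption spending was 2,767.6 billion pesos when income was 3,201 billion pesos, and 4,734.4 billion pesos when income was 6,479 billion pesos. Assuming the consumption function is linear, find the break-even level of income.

Y = 2117.5

MPC = (4734.4 − 2767.6)/(6479 − 3201) = 1966.8/3278 = 0.6
a = 2767.6 − 0.6(3201) = 2767.6 − 1920.6 = 847
Break-even: Y = a/(1−MPC) = 847/0.4 = 2117.5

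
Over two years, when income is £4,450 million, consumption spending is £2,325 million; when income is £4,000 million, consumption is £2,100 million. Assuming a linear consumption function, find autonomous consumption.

MPC = ΔC/ΔY = (2325 − 2100)/(4450 − 4000) = 225/450 = 0.5
a = C − MPC·Y = 2100 − 0.5(4000) = 2100 − 2000 = 100

a = 100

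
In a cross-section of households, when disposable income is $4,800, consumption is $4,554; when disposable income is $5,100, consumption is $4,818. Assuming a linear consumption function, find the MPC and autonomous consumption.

MPC = 0.88; a = 330

MPC = ΔC/ΔY = (4818 − 4554)/(5100 − 4800) = 264/300 = 0.88
a = C − MPC·Y = 4554 − 0.88(4800) = 4554 − 4224 = 330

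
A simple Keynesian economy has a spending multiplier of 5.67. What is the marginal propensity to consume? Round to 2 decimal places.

k = 1/(1 − MPC), so 1 − MPC = 1/k = 1/5.67 = 0.1764
MPC = 1 − 0.1764 = 0.82

MPC = 0.82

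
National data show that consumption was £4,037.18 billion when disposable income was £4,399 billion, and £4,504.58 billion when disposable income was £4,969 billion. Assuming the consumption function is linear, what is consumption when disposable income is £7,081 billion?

C = 6236.42

MPC = (4504.58 − 4037.18)/(4969 − 4399) = 467.4/570 = 0.82
a = 4037.18 − 0.82(4399) = 4037.18 − 3607.18 = 430
C = 430 + 0.82(7081) = 430 + 5806.42 = 6236.42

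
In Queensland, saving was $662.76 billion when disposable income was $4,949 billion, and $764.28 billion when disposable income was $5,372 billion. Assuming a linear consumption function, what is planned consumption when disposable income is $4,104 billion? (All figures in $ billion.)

MPS = ΔS/ΔY = (764.28 − 662.76)/(5372 − 4949) = 101.52/423 = 0.24
MPC = 1 − MPS = 0.76
Autonomous saving = 662.76 − 0.24(4949) = -525, so a = 525
C = 525 + 0.76(4104) = 525 + 3119.04 = 3644.04

C = 3644.04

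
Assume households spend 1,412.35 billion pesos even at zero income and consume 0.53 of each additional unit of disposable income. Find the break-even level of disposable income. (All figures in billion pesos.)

Y = 3005

At break-even, C = Y: 1412.35 + 0.53Y = Y
0.47Y = 1412.35, so Y = 1412.35/0.47 = 3005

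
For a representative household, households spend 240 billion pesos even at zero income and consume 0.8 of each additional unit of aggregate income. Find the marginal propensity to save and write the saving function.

MPS = 0.2; S = -240 + 0.2Y

MPS = 1 − MPC = 1 − 0.8 = 0.2
S = Y − C = -240 + 0.2Y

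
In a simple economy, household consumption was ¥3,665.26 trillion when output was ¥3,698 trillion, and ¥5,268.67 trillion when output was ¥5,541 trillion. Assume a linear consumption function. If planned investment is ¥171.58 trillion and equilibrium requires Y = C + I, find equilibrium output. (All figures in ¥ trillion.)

Y = 4766

MPC = (5268.67 − 3665.26)/(5541 − 3698) = 1603.41/1843 = 0.87
a = 3665.26 − 0.87(3698) = 448
Equilibrium: Y = 448 + 0.87Y + 171.58
0.13Y = 619.58, so Y = 619.58/0.13 = 4766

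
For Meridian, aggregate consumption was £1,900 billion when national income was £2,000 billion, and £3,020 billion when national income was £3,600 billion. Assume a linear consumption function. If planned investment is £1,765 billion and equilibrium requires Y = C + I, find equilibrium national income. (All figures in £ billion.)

Y = 7550

MPC = (3020 − 1900)/(3600 − 2000) = 1120/1600 = 0.7
a = 1900 − 0.7(2000) = 500
Equilibrium: Y = 500 + 0.7Y + 1765
0.3Y = 2265, so Y = 2265/0.3 = 7550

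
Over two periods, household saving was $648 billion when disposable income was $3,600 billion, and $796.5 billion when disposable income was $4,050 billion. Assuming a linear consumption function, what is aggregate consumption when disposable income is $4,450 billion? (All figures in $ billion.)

C = 3521.5

MPS = ΔS/ΔY = (796.5 − 648)/(4050 − 3600) = 148.5/450 = 0.33
MPC = 1 − MPS = 0.67
Autonomous saving = 648 − 0.33(3600) = -540, so a = 540
C = 540 + 0.67(4450) = 540 + 2981.5 = 3521.5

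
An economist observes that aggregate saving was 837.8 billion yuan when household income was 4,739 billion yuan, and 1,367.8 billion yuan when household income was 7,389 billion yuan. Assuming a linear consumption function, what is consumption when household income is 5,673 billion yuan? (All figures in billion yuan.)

C = 4648.4

MPS = ΔS/ΔY = (1367.8 − 837.8)/(7389 − 4739) = 530/2650 = 0.2
MPC = 1 − MPS = 0.8
Autonomous saving = 837.8 − 0.2(4739) = -110, so a = 110
C = 110 + 0.8(5673) = 110 + 4538.4 = 4648.4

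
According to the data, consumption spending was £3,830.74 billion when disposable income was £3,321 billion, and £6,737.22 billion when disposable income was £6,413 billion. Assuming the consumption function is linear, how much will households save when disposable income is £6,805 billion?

MPC = (6737.22 − 3830.74)/(6413 − 3321) = 2906.48/3092 = 0.94
a = 3830.74 − 0.94(3321) = 3830.74 − 3121.74 = 709
C = 709 + 0.94(6805) = 7105.7
S = 6805 − 7105.7 = -300.7

S = -300.7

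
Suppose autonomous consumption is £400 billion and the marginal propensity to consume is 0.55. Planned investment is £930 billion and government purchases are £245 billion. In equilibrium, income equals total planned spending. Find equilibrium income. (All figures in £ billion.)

Y = 3500

Y = C + I + G = 400 + 0.55Y + 930 + 245
Y − 0.55Y = 1575
0.45Y = 1575, so Y = 1575/0.45 = 3500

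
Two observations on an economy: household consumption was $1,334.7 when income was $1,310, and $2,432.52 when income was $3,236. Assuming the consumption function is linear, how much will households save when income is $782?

S = -251.74

MPC = (2432.52 − 1334.7)/(3236 − 1310) = 1097.82/1926 = 0.57
a = 1334.7 − 0.57(1310) = 1334.7 − 746.7 = 588
C = 588 + 0.57(782) = 1033.74
S = 782 − 1033.74 = -251.74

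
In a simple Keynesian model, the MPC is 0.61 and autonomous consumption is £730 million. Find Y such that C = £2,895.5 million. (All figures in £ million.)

Y = 3550

730 + 0.61Y = 2895.5
0.61Y = 2165.5, so Y = 2165.5/0.61 = 3550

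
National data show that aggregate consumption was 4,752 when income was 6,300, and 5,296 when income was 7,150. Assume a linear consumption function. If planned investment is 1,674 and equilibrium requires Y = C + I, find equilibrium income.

Y = 6650

MPC = (5296 − 4752)/(7150 − 6300) = 544/850 = 0.64
a = 4752 − 0.64(6300) = 720
Equilibrium: Y = 720 + 0.64Y + 1674
0.36Y = 2394, so Y = 2394/0.36 = 6650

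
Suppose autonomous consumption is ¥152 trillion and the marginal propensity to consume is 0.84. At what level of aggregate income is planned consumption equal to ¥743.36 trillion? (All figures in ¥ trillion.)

Y = 704

152 + 0.84Y = 743.36
0.84Y = 591.36, so Y = 591.36/0.84 = 704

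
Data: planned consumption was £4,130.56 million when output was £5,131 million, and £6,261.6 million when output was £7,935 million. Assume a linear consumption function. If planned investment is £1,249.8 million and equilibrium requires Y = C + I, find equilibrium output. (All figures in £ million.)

Y = 6170

MPC = (6261.6 − 4130.56)/(7935 − 5131) = 2131.04/2804 = 0.76
a = 4130.56 − 0.76(5131) = 231
Equilibrium: Y = 231 + 0.76Y + 1249.8
0.24Y = 1480.8, so Y = 1480.8/0.24 = 6170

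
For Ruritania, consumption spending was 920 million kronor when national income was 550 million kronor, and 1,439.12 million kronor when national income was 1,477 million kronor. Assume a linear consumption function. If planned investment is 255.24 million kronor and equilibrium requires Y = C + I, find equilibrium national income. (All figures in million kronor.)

Y = 1971

MPC = (1439.12 − 920)/(1477 − 550) = 519.12/927 = 0.56
a = 920 − 0.56(550) = 612
Equilibrium: Y = 612 + 0.56Y + 255.24
0.44Y = 867.24, so Y = 867.24/0.44 = 1971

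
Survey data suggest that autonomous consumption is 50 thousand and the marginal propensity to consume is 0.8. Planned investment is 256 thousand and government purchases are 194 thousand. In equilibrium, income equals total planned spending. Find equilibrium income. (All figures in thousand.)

Y = C + I + G = 50 + 0.8Y + 256 + 194
Y − 0.8Y = 500
0.2Y = 500, so Y = 500/0.2 = 2500

Y = 2500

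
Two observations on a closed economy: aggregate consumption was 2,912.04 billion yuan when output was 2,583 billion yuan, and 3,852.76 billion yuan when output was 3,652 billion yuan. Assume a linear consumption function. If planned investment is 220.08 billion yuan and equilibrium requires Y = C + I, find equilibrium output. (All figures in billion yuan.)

Y = 7159

MPC = (3852.76 − 2912.04)/(3652 − 2583) = 940.72/1069 = 0.88
a = 2912.04 − 0.88(2583) = 639
Equilibrium: Y = 639 + 0.88Y + 220.08
0.12Y = 859.08, so Y = 859.08/0.12 = 7159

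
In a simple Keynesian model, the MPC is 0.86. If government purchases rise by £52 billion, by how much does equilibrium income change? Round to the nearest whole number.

ΔY ≈ 371

The multiplier is 1/(1 − MPC) = 1/0.14.
ΔY = 52/0.14 = 371.43 ≈ 371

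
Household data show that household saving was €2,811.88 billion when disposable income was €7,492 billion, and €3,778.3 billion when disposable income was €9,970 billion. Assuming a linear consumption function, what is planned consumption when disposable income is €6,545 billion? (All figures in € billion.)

C = 4102.45

MPS = ΔS/ΔY = (3778.3 − 2811.88)/(9970 − 7492) = 966.42/2478 = 0.39
MPC = 1 − MPS = 0.61
Autonomous saving = 2811.88 − 0.39(7492) = -110, so a = 110
C = 110 + 0.61(6545) = 110 + 3992.45 = 4102.45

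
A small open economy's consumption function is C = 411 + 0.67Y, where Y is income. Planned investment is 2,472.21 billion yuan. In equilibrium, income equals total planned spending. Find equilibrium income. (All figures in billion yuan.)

Y = C + I = 411 + 0.67Y + 2472.21
Y − 0.67Y = 2883.21
0.33Y = 2883.21, so Y = 2883.21/0.33 = 8737

Y = 8737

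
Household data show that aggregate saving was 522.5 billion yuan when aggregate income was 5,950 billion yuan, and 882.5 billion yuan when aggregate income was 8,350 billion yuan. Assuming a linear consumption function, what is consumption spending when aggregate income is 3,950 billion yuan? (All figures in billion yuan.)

C = 3727.5

MPS = ΔS/ΔY = (882.5 − 522.5)/(8350 − 5950) = 360/2400 = 0.15
MPC = 1 − MPS = 0.85
Autonomous saving = 522.5 − 0.15(5950) = -370, so a = 370
C = 370 + 0.85(3950) = 370 + 3357.5 = 3727.5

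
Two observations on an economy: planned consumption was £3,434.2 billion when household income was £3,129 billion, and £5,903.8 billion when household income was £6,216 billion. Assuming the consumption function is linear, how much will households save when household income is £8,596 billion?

MPC = (5903.8 − 3434.2)/(6216 − 3129) = 2469.6/3087 = 0.8
a = 3434.2 − 0.8(3129) = 3434.2 − 2503.2 = 931
C = 931 + 0.8(8596) = 7807.8
S = 8596 − 7807.8 = 788.2

S = 788.2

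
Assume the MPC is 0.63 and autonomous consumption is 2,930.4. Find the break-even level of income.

At break-even, C = Y: 2930.4 + 0.63Y = Y
0.37Y = 2930.4, so Y = 2930.4/0.37 = 7920

Y = 7920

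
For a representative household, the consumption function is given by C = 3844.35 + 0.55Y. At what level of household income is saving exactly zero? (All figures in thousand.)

At break-even, C = Y: 3844.35 + 0.55Y = Y
0.45Y = 3844.35, so Y = 3844.35/0.45 = 8543

Y = 8543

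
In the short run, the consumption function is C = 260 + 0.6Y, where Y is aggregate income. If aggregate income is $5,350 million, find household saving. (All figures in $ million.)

C = 260 + 0.6(5350) = 260 + 3210 = 3470
S = Y − C = 5350 − 3470 = 1880

S = 1880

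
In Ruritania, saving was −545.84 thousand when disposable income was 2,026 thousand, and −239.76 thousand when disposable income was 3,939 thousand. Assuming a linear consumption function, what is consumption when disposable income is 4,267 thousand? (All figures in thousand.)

MPS = ΔS/ΔY = (-239.76 − (-545.84))/(3939 − 2026) = 306.08/1913 = 0.16
MPC = 1 − MPS = 0.84
Autonomous saving = -545.84 − 0.16(2026) = -870, so a = 870
C = 870 + 0.84(4267) = 870 + 3584.28 = 4454.28

C = 4454.28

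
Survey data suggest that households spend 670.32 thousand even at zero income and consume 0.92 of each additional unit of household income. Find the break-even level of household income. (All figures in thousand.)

At break-even, C = Y: 670.32 + 0.92Y = Y
0.08Y = 670.32, so Y = 670.32/0.08 = 8379

Y = 8379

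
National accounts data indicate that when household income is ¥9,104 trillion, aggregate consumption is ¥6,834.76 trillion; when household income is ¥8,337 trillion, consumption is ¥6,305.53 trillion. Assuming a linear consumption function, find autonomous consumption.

a = 553

MPC = ΔC/ΔY = (6834.76 − 6305.53)/(9104 − 8337) = 529.23/767 = 0.69
a = C − MPC·Y = 6305.53 − 0.69(8337) = 6305.53 − 5752.53 = 553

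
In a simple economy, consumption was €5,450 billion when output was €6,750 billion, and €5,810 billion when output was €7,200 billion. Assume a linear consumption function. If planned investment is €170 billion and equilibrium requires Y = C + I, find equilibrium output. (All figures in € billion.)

MPC = (5810 − 5450)/(7200 − 6750) = 360/450 = 0.8
a = 5450 − 0.8(6750) = 50
Equilibrium: Y = 50 + 0.8Y + 170
0.2Y = 220, so Y = 220/0.2 = 1100

Y = 1100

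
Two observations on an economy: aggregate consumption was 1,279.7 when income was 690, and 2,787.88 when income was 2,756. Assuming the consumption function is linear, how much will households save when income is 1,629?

S = -336.17

MPC = (2787.88 − 1279.7)/(2756 − 690) = 1508.18/2066 = 0.73
a = 1279.7 − 0.73(690) = 1279.7 − 503.7 = 776
C = 776 + 0.73(1629) = 1965.17
S = 1629 − 1965.17 = -336.17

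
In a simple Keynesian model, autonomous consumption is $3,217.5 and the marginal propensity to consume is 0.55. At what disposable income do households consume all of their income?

Y = 7150

At break-even, C = Y: 3217.5 + 0.55Y = Y
0.45Y = 3217.5, so Y = 3217.5/0.45 = 7150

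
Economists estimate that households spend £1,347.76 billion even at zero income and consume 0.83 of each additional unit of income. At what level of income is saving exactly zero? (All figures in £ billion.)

At break-even, C = Y: 1347.76 + 0.83Y = Y
0.17Y = 1347.76, so Y = 1347.76/0.17 = 7928

Y = 7928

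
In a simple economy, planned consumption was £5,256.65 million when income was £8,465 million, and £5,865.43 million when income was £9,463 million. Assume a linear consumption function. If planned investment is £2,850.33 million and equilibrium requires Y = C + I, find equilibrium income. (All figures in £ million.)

Y = 7547

MPC = (5865.43 − 5256.65)/(9463 − 8465) = 608.78/998 = 0.61
a = 5256.65 − 0.61(8465) = 93
Equilibrium: Y = 93 + 0.61Y + 2850.33
0.39Y = 2943.33, so Y = 2943.33/0.39 = 7547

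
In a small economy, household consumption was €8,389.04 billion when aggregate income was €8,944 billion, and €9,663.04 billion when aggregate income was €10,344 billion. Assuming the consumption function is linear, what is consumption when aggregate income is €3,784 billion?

C = 3693.44

MPC = (9663.04 − 8389.04)/(10344 − 8944) = 1274/1400 = 0.91
a = 8389.04 − 0.91(8944) = 8389.04 − 8139.04 = 250
C = 250 + 0.91(3784) = 250 + 3443.44 = 3693.44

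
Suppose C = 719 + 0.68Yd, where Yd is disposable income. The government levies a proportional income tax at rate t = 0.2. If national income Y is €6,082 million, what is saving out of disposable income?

S = 837.992

Yd = (1 − 0.2)(6082) = 0.8(6082) = 4865.6
C = 719 + 0.68(4865.6) = 719 + 3308.608 = 4027.608
S = Yd − C = 4865.6 − 4027.608 = 837.992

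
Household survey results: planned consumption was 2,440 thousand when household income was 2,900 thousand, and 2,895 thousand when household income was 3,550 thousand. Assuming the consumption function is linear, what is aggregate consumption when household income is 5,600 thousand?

MPC = (2895 − 2440)/(3550 − 2900) = 455/650 = 0.7
a = 2440 − 0.7(2900) = 2440 − 2030 = 410
C = 410 + 0.7(5600) = 410 + 3920 = 4330

C = 4330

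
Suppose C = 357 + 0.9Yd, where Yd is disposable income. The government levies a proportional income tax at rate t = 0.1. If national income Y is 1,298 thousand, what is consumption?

Yd = (1 − 0.1)(1298) = 0.9(1298) = 1168.2
C = 357 + 0.9(1168.2) = 357 + 1051.38 = 1408.38

C = 1408.38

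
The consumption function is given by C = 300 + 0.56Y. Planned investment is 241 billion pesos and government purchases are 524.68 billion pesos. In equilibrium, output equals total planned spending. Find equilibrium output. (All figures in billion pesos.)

Y = 2422

Y = C + I + G = 300 + 0.56Y + 241 + 524.68
Y − 0.56Y = 1065.68
0.44Y = 1065.68, so Y = 1065.68/0.44 = 2422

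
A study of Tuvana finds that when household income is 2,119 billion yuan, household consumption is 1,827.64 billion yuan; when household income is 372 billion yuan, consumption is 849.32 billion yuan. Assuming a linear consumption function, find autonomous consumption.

MPC = ΔC/ΔY = (1827.64 − 849.32)/(2119 − 372) = 978.32/1747 = 0.56
a = C − MPC·Y = 849.32 − 0.56(372) = 849.32 − 208.32 = 641

a = 641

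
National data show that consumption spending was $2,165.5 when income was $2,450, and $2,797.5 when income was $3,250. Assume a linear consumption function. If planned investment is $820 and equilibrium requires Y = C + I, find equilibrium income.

Y = 5000

MPC = (2797.5 − 2165.5)/(3250 − 2450) = 632/800 = 0.79
a = 2165.5 − 0.79(2450) = 230
Equilibrium: Y = 230 + 0.79Y + 820
0.21Y = 1050, so Y = 1050/0.21 = 5000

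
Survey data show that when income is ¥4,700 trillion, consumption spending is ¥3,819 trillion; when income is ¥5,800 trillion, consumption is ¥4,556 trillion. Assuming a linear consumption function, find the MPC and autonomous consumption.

MPC = 0.67; a = 670

MPC = ΔC/ΔY = (4556 − 3819)/(5800 − 4700) = 737/1100 = 0.67
a = C − MPC·Y = 3819 − 0.67(4700) = 3819 − 3149 = 670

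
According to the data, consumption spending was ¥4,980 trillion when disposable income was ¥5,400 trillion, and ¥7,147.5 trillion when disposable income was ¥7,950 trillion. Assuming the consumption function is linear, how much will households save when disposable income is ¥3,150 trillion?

S = 82.5

MPC = (7147.5 − 4980)/(7950 − 5400) = 2167.5/2550 = 0.85
a = 4980 − 0.85(5400) = 4980 − 4590 = 390
C = 390 + 0.85(3150) = 3067.5
S = 3150 − 3067.5 = 82.5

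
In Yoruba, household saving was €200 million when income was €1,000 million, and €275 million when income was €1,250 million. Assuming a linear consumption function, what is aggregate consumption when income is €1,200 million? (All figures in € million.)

MPS = ΔS/ΔY = (275 − 200)/(1250 − 1000) = 75/250 = 0.3
MPC = 1 − MPS = 0.7
Autonomous saving = 200 − 0.3(1000) = -100, so a = 100
C = 100 + 0.7(1200) = 100 + 840 = 940

C = 940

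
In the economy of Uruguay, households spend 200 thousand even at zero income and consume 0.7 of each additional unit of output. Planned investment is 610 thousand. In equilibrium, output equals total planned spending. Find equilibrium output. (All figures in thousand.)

Y = C + I = 200 + 0.7Y + 610
Y − 0.7Y = 810
0.3Y = 810, so Y = 810/0.3 = 2700

Y = 2700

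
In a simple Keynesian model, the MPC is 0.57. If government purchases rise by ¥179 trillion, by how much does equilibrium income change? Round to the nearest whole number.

The multiplier is 1/(1 − MPC) = 1/0.43.
ΔY = 179/0.43 = 416.28 ≈ 416

ΔY ≈ 416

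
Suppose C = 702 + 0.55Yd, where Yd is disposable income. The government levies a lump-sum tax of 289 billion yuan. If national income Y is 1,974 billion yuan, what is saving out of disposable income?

Yd = Y − T = 1974 − 289 = 1685
C = 702 + 0.55(1685) = 702 + 926.75 = 1628.75
S = Yd − C = 1685 − 1628.75 = 56.25

S = 56.25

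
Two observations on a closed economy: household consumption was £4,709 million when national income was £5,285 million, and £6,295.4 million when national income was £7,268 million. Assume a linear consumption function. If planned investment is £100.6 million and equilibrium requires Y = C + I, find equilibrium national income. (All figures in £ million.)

MPC = (6295.4 − 4709)/(7268 − 5285) = 1586.4/1983 = 0.8
a = 4709 − 0.8(5285) = 481
Equilibrium: Y = 481 + 0.8Y + 100.6
0.2Y = 581.6, so Y = 581.6/0.2 = 2908

Y = 2908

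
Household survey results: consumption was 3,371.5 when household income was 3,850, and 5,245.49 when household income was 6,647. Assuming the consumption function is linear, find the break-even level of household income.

Y = 2400

MPC = (5245.49 − 3371.5)/(6647 − 3850) = 1873.99/2797 = 0.67
a = 3371.5 − 0.67(3850) = 3371.5 − 2579.5 = 792
Break-even: Y = a/(1−MPC) = 792/0.33 = 2400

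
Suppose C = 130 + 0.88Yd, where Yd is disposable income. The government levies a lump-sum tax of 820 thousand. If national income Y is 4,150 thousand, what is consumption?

Yd = Y − T = 4150 − 820 = 3330
C = 130 + 0.88(3330) = 130 + 2930.4 = 3060.4

C = 3060.4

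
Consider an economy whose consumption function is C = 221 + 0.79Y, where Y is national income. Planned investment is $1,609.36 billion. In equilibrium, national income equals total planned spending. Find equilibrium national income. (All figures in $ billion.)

Y = 8716

Y = C + I = 221 + 0.79Y + 1609.36
Y − 0.79Y = 1830.36
0.21Y = 1830.36, so Y = 1830.36/0.21 = 8716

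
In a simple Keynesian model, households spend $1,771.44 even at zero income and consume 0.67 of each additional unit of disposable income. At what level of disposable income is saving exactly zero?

At break-even, C = Y: 1771.44 + 0.67Y = Y
0.33Y = 1771.44, so Y = 1771.44/0.33 = 5368

Y = 5368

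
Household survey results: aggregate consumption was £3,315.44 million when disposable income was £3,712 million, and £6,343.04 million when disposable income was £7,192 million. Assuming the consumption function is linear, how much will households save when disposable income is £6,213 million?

S = 721.69

MPC = (6343.04 − 3315.44)/(7192 − 3712) = 3027.6/3480 = 0.87
a = 3315.44 − 0.87(3712) = 3315.44 − 3229.44 = 86
C = 86 + 0.87(6213) = 5491.31
S = 6213 − 5491.31 = 721.69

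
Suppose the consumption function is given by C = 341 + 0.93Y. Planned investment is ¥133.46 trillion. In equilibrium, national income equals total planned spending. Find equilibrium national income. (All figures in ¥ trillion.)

Y = C + I = 341 + 0.93Y + 133.46
Y − 0.93Y = 474.46
0.07Y = 474.46, so Y = 474.46/0.07 = 6778

Y = 6778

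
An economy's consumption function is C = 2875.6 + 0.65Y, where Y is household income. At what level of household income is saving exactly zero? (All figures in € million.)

Y = 8216

At break-even, C = Y: 2875.6 + 0.65Y = Y
0.35Y = 2875.6, so Y = 2875.6/0.35 = 8216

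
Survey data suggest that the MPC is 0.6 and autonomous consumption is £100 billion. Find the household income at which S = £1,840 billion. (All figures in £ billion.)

Y = 4850

S = Y − C = -100 + 0.4Y
-100 + 0.4Y = 1840, so 0.4Y = 1940 and Y = 4850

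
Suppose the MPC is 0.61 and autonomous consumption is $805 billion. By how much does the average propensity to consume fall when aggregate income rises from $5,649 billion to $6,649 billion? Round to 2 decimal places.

ΔAPC = 0.02

At Y = 5649: C = 805 + 0.61(5649) = 4250.89, APC = 4250.89/5649 = 0.753
At Y = 6649: C = 4860.89, APC = 4860.89/6649 = 0.731
Fall in APC = 0.753 − 0.731 = 0.022 ≈ 0.02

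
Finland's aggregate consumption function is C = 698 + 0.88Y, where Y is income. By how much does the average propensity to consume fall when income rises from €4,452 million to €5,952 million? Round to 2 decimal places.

At Y = 4452: C = 698 + 0.88(4452) = 4615.76, APC = 4615.76/4452 = 1.037
At Y = 5952: C = 5935.76, APC = 5935.76/5952 = 0.997
Fall in APC = 1.037 − 0.997 = 0.04

ΔAPC = 0.04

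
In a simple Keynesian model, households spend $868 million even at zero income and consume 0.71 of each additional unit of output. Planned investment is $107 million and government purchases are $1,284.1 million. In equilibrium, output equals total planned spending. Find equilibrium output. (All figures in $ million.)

Y = C + I + G = 868 + 0.71Y + 107 + 1284.1
Y − 0.71Y = 2259.1
0.29Y = 2259.1, so Y = 2259.1/0.29 = 7790

Y = 7790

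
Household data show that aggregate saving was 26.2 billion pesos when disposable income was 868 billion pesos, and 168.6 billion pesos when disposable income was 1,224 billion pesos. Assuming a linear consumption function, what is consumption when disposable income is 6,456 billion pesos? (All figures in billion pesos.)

C = 4194.6

MPS = ΔS/ΔY = (168.6 − 26.2)/(1224 − 868) = 142.4/356 = 0.4
MPC = 1 − MPS = 0.6
Autonomous saving = 26.2 − 0.4(868) = -321, so a = 321
C = 321 + 0.6(6456) = 321 + 3873.6 = 4194.6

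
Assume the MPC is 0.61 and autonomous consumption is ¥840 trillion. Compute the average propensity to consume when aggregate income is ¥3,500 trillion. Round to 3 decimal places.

APC = 0.850

C = 840 + 0.61(3500) = 2975
APC = C/Y = 2975/3500 = 0.850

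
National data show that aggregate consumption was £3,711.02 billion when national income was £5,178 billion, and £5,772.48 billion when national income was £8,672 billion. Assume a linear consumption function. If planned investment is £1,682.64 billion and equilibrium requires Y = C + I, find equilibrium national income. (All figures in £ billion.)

Y = 5704

MPC = (5772.48 − 3711.02)/(8672 − 5178) = 2061.46/3494 = 0.59
a = 3711.02 − 0.59(5178) = 656
Equilibrium: Y = 656 + 0.59Y + 1682.64
0.41Y = 2338.64, so Y = 2338.64/0.41 = 5704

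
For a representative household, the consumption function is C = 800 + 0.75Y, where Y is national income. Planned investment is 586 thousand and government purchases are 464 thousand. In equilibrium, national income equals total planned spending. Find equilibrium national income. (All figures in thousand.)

Y = 7400

Y = C + I + G = 800 + 0.75Y + 586 + 464
Y − 0.75Y = 1850
0.25Y = 1850, so Y = 1850/0.25 = 7400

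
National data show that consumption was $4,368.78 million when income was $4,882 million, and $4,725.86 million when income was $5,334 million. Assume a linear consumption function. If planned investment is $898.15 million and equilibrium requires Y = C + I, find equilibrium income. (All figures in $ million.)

Y = 6715

MPC = (4725.86 − 4368.78)/(5334 − 4882) = 357.08/452 = 0.79
a = 4368.78 − 0.79(4882) = 512
Equilibrium: Y = 512 + 0.79Y + 898.15
0.21Y = 1410.15, so Y = 1410.15/0.21 = 6715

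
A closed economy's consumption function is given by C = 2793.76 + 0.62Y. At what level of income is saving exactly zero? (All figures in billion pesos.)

At break-even, C = Y: 2793.76 + 0.62Y = Y
0.38Y = 2793.76, so Y = 2793.76/0.38 = 7352

Y = 7352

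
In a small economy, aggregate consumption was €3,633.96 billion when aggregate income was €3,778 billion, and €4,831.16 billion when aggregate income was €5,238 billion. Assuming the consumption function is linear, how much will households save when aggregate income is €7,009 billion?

MPC = (4831.16 − 3633.96)/(5238 − 3778) = 1197.2/1460 = 0.82
a = 3633.96 − 0.82(3778) = 3633.96 − 3097.96 = 536
C = 536 + 0.82(7009) = 6283.38
S = 7009 − 6283.38 = 725.62

S = 725.62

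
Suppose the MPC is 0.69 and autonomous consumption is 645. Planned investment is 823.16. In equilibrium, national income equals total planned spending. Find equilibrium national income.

Y = C + I = 645 + 0.69Y + 823.16
Y − 0.69Y = 1468.16
0.31Y = 1468.16, so Y = 1468.16/0.31 = 4736

Y = 4736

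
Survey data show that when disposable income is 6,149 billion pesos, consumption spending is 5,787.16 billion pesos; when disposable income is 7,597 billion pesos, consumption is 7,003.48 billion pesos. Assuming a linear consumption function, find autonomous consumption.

a = 622

MPC = ΔC/ΔY = (7003.48 − 5787.16)/(7597 − 6149) = 1216.32/1448 = 0.84
a = C − MPC·Y = 5787.16 − 0.84(6149) = 5787.16 − 5165.16 = 622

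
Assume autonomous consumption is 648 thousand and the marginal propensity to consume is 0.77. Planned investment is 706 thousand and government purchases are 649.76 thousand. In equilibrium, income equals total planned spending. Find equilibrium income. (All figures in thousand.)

Y = 8712

Y = C + I + G = 648 + 0.77Y + 706 + 649.76
Y − 0.77Y = 2003.76
0.23Y = 2003.76, so Y = 2003.76/0.23 = 8712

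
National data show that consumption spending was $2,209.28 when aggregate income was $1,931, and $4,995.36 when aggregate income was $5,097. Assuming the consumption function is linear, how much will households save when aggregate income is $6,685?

S = 292.2

MPC = (4995.36 − 2209.28)/(5097 − 1931) = 2786.08/3166 = 0.88
a = 2209.28 − 0.88(1931) = 2209.28 − 1699.28 = 510
C = 510 + 0.88(6685) = 6392.8
S = 6685 − 6392.8 = 292.2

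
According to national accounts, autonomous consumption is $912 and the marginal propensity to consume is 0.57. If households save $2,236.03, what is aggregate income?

Y = 7321

S = Y − C = -912 + 0.43Y
-912 + 0.43Y = 2236.03, so 0.43Y = 3148.03 and Y = 7321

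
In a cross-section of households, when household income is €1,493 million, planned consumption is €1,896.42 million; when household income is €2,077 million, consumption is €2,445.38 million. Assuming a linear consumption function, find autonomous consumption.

a = 493

MPC = ΔC/ΔY = (2445.38 − 1896.42)/(2077 − 1493) = 548.96/584 = 0.94
a = C − MPC·Y = 1896.42 − 0.94(1493) = 1896.42 − 1403.42 = 493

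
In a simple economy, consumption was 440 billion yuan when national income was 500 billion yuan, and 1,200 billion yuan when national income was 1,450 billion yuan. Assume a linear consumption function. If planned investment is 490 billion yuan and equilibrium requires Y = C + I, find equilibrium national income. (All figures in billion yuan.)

MPC = (1200 − 440)/(1450 − 500) = 760/950 = 0.8
a = 440 − 0.8(500) = 40
Equilibrium: Y = 40 + 0.8Y + 490
0.2Y = 530, so Y = 530/0.2 = 2650

Y = 2650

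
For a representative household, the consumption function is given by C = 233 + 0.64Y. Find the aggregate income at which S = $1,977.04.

S = Y − C = -233 + 0.36Y
-233 + 0.36Y = 1977.04, so 0.36Y = 2210.04 and Y = 6139

Y = 6139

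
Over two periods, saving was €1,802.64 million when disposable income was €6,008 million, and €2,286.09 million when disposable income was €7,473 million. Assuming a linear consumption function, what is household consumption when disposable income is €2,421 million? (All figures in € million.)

C = 1802.07

MPS = ΔS/ΔY = (2286.09 − 1802.64)/(7473 − 6008) = 483.45/1465 = 0.33
MPC = 1 − MPS = 0.67
Autonomous saving = 1802.64 − 0.33(6008) = -180, so a = 180
C = 180 + 0.67(2421) = 180 + 1622.07 = 1802.07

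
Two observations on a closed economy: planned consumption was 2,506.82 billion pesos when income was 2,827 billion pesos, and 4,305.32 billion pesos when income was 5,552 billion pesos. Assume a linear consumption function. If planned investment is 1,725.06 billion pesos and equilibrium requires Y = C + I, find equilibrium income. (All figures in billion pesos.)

MPC = (4305.32 − 2506.82)/(5552 − 2827) = 1798.5/2725 = 0.66
a = 2506.82 − 0.66(2827) = 641
Equilibrium: Y = 641 + 0.66Y + 1725.06
0.34Y = 2366.06, so Y = 2366.06/0.34 = 6959

Y = 6959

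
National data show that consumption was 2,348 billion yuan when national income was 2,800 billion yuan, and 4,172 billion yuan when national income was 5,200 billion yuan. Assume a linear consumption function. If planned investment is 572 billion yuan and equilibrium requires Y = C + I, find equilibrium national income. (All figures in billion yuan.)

Y = 3300

MPC = (4172 − 2348)/(5200 − 2800) = 1824/2400 = 0.76
a = 2348 − 0.76(2800) = 220
Equilibrium: Y = 220 + 0.76Y + 572
0.24Y = 792, so Y = 792/0.24 = 3300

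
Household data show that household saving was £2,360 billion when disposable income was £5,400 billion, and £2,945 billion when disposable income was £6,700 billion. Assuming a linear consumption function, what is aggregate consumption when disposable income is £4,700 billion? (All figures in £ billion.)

C = 2655

MPS = ΔS/ΔY = (2945 − 2360)/(6700 − 5400) = 585/1300 = 0.45
MPC = 1 − MPS = 0.55
Autonomous saving = 2360 − 0.45(5400) = -70, so a = 70
C = 70 + 0.55(4700) = 70 + 2585 = 2655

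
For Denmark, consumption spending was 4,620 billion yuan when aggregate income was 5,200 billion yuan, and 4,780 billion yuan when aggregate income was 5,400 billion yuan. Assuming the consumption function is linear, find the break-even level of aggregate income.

MPC = (4780 − 4620)/(5400 − 5200) = 160/200 = 0.8
a = 4620 − 0.8(5200) = 4620 − 4160 = 460
Break-even: Y = a/(1−MPC) = 460/0.2 = 2300

Y = 2300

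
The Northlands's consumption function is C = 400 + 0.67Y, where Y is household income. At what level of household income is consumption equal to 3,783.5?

400 + 0.67Y = 3783.5
0.67Y = 3383.5, so Y = 3383.5/0.67 = 5050

Y = 5050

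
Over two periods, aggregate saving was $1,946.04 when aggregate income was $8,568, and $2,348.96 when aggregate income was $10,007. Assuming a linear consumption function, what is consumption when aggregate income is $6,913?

C = 5430.36

MPS = ΔS/ΔY = (2348.96 − 1946.04)/(10007 − 8568) = 402.92/1439 = 0.28
MPC = 1 − MPS = 0.72
Autonomous saving = 1946.04 − 0.28(8568) = -453, so a = 453
C = 453 + 0.72(6913) = 453 + 4977.36 = 5430.36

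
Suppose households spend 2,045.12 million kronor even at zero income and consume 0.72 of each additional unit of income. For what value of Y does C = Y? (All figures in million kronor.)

At break-even, C = Y: 2045.12 + 0.72Y = Y
0.28Y = 2045.12, so Y = 2045.12/0.28 = 7304

Y = 7304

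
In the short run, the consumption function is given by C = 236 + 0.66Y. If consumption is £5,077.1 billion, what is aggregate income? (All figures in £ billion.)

236 + 0.66Y = 5077.1
0.66Y = 4841.1, so Y = 4841.1/0.66 = 7335

Y = 7335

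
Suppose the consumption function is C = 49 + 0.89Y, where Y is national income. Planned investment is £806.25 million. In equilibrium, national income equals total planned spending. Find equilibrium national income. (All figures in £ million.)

Y = C + I = 49 + 0.89Y + 806.25
Y − 0.89Y = 855.25
0.11Y = 855.25, so Y = 855.25/0.11 = 7775

Y = 7775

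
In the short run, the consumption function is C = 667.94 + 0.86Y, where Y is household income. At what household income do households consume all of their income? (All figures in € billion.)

Y = 4771

At break-even, C = Y: 667.94 + 0.86Y = Y
0.14Y = 667.94, so Y = 667.94/0.14 = 4771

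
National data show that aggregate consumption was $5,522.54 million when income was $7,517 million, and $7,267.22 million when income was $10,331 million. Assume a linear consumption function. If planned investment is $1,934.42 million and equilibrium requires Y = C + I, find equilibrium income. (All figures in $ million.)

Y = 7359

MPC = (7267.22 − 5522.54)/(10331 − 7517) = 1744.68/2814 = 0.62
a = 5522.54 − 0.62(7517) = 862
Equilibrium: Y = 862 + 0.62Y + 1934.42
0.38Y = 2796.42, so Y = 2796.42/0.38 = 7359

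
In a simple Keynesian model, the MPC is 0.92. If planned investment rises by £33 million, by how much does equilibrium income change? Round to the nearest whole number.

The multiplier is 1/(1 − MPC) = 1/0.08.
ΔY = 33/0.08 = 412.50 ≈ 413

ΔY ≈ 413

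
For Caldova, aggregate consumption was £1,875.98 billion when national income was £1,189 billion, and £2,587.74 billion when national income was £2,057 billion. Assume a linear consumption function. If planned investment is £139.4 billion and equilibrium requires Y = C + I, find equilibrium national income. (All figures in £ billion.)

MPC = (2587.74 − 1875.98)/(2057 − 1189) = 711.76/868 = 0.82
a = 1875.98 − 0.82(1189) = 901
Equilibrium: Y = 901 + 0.82Y + 139.4
0.18Y = 1040.4, so Y = 1040.4/0.18 = 5780

Y = 5780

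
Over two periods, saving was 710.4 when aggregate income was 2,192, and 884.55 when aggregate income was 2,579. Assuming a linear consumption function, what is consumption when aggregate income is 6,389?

C = 3789.95

MPS = ΔS/ΔY = (884.55 − 710.4)/(2579 − 2192) = 174.15/387 = 0.45
MPC = 1 − MPS = 0.55
Autonomous saving = 710.4 − 0.45(2192) = -276, so a = 276
C = 276 + 0.55(6389) = 276 + 3513.95 = 3789.95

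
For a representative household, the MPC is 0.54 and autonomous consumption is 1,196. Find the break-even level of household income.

Y = 2600

At break-even, C = Y: 1196 + 0.54Y = Y
0.46Y = 1196, so Y = 1196/0.46 = 2600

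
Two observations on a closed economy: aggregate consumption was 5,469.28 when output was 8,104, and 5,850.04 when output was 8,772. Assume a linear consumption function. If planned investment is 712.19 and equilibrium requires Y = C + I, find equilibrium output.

Y = 3633

MPC = (5850.04 − 5469.28)/(8772 − 8104) = 380.76/668 = 0.57
a = 5469.28 − 0.57(8104) = 850
Equilibrium: Y = 850 + 0.57Y + 712.19
0.43Y = 1562.19, so Y = 1562.19/0.43 = 3633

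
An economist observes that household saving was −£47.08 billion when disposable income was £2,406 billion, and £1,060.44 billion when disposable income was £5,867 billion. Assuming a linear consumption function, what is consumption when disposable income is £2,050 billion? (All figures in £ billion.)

MPS = ΔS/ΔY = (1060.44 − (-47.08))/(5867 − 2406) = 1107.52/3461 = 0.32
MPC = 1 − MPS = 0.68
Autonomous saving = -47.08 − 0.32(2406) = -817, so a = 817
C = 817 + 0.68(2050) = 817 + 1394 = 2211

C = 2211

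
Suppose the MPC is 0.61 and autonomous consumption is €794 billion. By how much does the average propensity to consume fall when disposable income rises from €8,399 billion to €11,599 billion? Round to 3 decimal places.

At Y = 8399: C = 794 + 0.61(8399) = 5917.39, APC = 5917.39/8399 = 0.7045
At Y = 11599: C = 7869.39, APC = 7869.39/11599 = 0.6785
Fall in APC = 0.7045 − 0.6785 = 0.026

ΔAPC = 0.026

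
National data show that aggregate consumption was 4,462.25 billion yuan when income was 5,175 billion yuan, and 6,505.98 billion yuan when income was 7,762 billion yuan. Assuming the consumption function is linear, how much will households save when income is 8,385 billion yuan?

S = 1386.85

MPC = (6505.98 − 4462.25)/(7762 − 5175) = 2043.73/2587 = 0.79
a = 4462.25 − 0.79(5175) = 4462.25 − 4088.25 = 374
C = 374 + 0.79(8385) = 6998.15
S = 8385 − 6998.15 = 1386.85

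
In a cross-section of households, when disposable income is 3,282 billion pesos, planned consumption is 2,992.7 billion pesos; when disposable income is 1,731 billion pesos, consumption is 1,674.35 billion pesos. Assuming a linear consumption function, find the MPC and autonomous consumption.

MPC = 0.85; a = 203

MPC = ΔC/ΔY = (2992.7 − 1674.35)/(3282 − 1731) = 1318.35/1551 = 0.85
a = C − MPC·Y = 1674.35 − 0.85(1731) = 1674.35 − 1471.35 = 203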